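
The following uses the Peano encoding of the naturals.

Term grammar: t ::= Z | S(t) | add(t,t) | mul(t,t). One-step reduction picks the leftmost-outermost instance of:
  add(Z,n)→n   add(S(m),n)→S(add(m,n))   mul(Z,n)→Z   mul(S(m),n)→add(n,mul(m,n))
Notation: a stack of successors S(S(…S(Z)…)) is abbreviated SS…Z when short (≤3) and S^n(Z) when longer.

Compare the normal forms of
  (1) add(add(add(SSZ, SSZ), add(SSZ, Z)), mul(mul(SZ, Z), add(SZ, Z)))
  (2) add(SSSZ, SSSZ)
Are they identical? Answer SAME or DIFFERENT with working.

Answer: SAME — A ⇓ S^6(Z), B ⇓ S^6(Z)

Working:
Term A:
  start: add(add(add(SSZ, SSZ), add(SSZ, Z)), mul(mul(SZ, Z), add(SZ, Z)))
  [1] add(add(S(add(SZ, SSZ)), add(SSZ, Z)), mul(mul(SZ, Z), add(SZ, Z)))
  [2] add(S(add(add(SZ, SSZ), add(SSZ, Z))), mul(mul(SZ, Z), add(SZ, Z)))
  [3] S(add(add(add(SZ, SSZ), add(SSZ, Z)), mul(mul(SZ, Z), add(SZ, Z))))
  [4] S(add(add(S(add(Z, SSZ)), add(SSZ, Z)), mul(mul(SZ, Z), add(SZ, Z))))
  [5] S(add(S(add(add(Z, SSZ), add(SSZ, Z))), mul(mul(SZ, Z), add(SZ, Z))))
  [6] S(S(add(add(add(Z, SSZ), add(SSZ, Z)), mul(mul(SZ, Z), add(SZ, Z)))))
  [7] S(S(add(add(SSZ, add(SSZ, Z)), mul(mul(SZ, Z), add(SZ, Z)))))
  [8] S(S(add(S(add(SZ, add(SSZ, Z))), mul(mul(SZ, Z), add(SZ, Z)))))
  [9] S(S(S(add(add(SZ, add(SSZ, Z)), mul(mul(SZ, Z), add(SZ, Z))))))
  [10] S(S(S(add(S(add(Z, add(SSZ, Z))), mul(mul(SZ, Z), add(SZ, Z))))))
  [11] S(S(S(S(add(add(Z, add(SSZ, Z)), mul(mul(SZ, Z), add(SZ, Z)))))))
  [12] S(S(S(S(add(add(SSZ, Z), mul(mul(SZ, Z), add(SZ, Z)))))))
  [13] S(S(S(S(add(S(add(SZ, Z)), mul(mul(SZ, Z), add(SZ, Z)))))))
  [14] S(S(S(S(S(add(add(SZ, Z), mul(mul(SZ, Z), add(SZ, Z))))))))
  [15] S(S(S(S(S(add(S(add(Z, Z)), mul(mul(SZ, Z), add(SZ, Z))))))))
  [16] S(S(S(S(S(S(add(add(Z, Z), mul(mul(SZ, Z), add(SZ, Z)))))))))
  [17] S(S(S(S(S(S(add(Z, mul(mul(SZ, Z), add(SZ, Z)))))))))
  [18] S(S(S(S(S(S(mul(mul(SZ, Z), add(SZ, Z))))))))
  [19] S(S(S(S(S(S(mul(add(Z, mul(Z, Z)), add(SZ, Z))))))))
  [20] S(S(S(S(S(S(mul(mul(Z, Z), add(SZ, Z))))))))
  [21] S(S(S(S(S(S(mul(Z, add(SZ, Z))))))))
  [22] S^6(Z)

Term B:
  start: add(SSSZ, SSSZ)
  [1] S(add(SSZ, SSSZ))
  [2] S(S(add(SZ, SSSZ)))
  [3] S(S(S(add(Z, SSSZ))))
  [4] S^6(Z)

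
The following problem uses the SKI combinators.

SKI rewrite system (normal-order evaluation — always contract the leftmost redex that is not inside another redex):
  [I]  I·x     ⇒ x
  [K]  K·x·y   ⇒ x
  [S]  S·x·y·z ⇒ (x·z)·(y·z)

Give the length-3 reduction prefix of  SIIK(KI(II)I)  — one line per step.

Answer: after 3 steps: IK

Working:
  start: SIIK(KI(II)I)
  →1  IK(IK)(KI(II)I)
  →2  K(IK)(KI(II)I)
  →3  IK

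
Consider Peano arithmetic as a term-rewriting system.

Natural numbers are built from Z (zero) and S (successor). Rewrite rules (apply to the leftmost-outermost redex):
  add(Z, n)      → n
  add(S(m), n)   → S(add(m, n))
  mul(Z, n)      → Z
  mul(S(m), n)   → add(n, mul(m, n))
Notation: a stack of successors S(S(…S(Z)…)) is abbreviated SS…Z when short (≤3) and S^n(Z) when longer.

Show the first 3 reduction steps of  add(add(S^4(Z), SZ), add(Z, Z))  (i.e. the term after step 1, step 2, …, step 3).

  start: add(add(S^4(Z), SZ), add(Z, Z))
  step 1: add(S(add(SSSZ, SZ)), add(Z, Z))
  step 2: S(add(add(SSSZ, SZ), add(Z, Z)))
  step 3: S(add(S(add(SSZ, SZ)), add(Z, Z)))

Answer: after 3 steps: S(add(S(add(SSZ, SZ)), add(Z, Z)))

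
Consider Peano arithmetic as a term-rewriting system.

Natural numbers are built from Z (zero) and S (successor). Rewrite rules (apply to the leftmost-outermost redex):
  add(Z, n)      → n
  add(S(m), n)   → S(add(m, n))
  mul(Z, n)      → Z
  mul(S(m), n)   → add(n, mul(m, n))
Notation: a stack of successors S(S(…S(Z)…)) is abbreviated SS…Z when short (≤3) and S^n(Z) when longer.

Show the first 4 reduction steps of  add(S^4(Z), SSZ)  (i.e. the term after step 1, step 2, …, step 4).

Answer: after 4 steps: S(S(S(S(add(Z, SSZ)))))

Derivation:
  start: add(S^4(Z), SSZ)
  →1  S(add(SSSZ, SSZ))
  →2  S(S(add(SSZ, SSZ)))
  →3  S(S(S(add(SZ, SSZ))))
  →4  S(S(S(S(add(Z, SSZ)))))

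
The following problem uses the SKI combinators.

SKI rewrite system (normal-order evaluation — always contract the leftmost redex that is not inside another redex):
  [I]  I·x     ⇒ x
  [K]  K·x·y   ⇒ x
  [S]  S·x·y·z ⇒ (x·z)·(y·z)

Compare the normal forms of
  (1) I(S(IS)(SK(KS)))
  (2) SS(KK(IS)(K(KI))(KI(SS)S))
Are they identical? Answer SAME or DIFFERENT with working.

Term A:
  start: I(S(IS)(SK(KS)))
  [1] S(IS)(SK(KS))
  [2] SS(SK(KS))

Term B:
  start: SS(KK(IS)(K(KI))(KI(SS)S))
  [1] SS(K(K(KI))(KI(SS)S))
  [2] SS(K(KI))

Answer: DIFFERENT — A ⇓ SS(SK(KS)), B ⇓ SS(K(KI))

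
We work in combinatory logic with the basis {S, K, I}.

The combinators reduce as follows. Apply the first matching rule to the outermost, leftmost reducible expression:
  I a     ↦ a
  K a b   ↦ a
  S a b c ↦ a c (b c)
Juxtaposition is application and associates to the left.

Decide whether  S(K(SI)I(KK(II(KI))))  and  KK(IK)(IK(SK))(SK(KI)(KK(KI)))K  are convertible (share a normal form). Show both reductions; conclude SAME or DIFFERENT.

Answer: DIFFERENT — A ⇓ S(SIK), B ⇓ SK

Reduction:
Term A:
  start: S(K(SI)I(KK(II(KI))))
  step 1: S(SI(KK(II(KI))))
  step 2: S(SIK)

Term B:
  start: KK(IK)(IK(SK))(SK(KI)(KK(KI)))K
  step 1: K(IK(SK))(SK(KI)(KK(KI)))K
  step 2: IK(SK)K
  step 3: K(SK)K
  step 4: SK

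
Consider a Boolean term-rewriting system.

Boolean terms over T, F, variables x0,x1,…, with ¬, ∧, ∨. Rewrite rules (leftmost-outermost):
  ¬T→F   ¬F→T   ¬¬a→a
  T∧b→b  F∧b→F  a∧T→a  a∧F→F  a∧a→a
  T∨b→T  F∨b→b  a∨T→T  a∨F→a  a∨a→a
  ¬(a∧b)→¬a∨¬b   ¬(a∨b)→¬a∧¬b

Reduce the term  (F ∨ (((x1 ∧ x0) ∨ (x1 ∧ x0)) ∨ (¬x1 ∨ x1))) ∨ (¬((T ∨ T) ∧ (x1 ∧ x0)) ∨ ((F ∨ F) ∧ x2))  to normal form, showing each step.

Answer: normal form = ((x1 ∧ x0) ∨ (¬x1 ∨ x1)) ∨ (¬x1 ∨ ¬x0)  (in 11 steps)

Derivation:
  start: (F ∨ (((x1 ∧ x0) ∨ (x1 ∧ x0)) ∨ (¬x1 ∨ x1))) ∨ (¬((T ∨ T) ∧ (x1 ∧ x0)) ∨ ((F ∨ F) ∧ x2))
  [1] (((x1 ∧ x0) ∨ (x1 ∧ x0)) ∨ (¬x1 ∨ x1)) ∨ (¬((T ∨ T) ∧ (x1 ∧ x0)) ∨ ((F ∨ F) ∧ x2))
  [2] ((x1 ∧ x0) ∨ (¬x1 ∨ x1)) ∨ (¬((T ∨ T) ∧ (x1 ∧ x0)) ∨ ((F ∨ F) ∧ x2))
  [3] ((x1 ∧ x0) ∨ (¬x1 ∨ x1)) ∨ ((¬(T ∨ T) ∨ ¬(x1 ∧ x0)) ∨ ((F ∨ F) ∧ x2))
  [4] ((x1 ∧ x0) ∨ (¬x1 ∨ x1)) ∨ (((¬T ∧ ¬T) ∨ ¬(x1 ∧ x0)) ∨ ((F ∨ F) ∧ x2))
  [5] ((x1 ∧ x0) ∨ (¬x1 ∨ x1)) ∨ ((¬T ∨ ¬(x1 ∧ x0)) ∨ ((F ∨ F) ∧ x2))
  [6] ((x1 ∧ x0) ∨ (¬x1 ∨ x1)) ∨ ((F ∨ ¬(x1 ∧ x0)) ∨ ((F ∨ F) ∧ x2))
  [7] ((x1 ∧ x0) ∨ (¬x1 ∨ x1)) ∨ (¬(x1 ∧ x0) ∨ ((F ∨ F) ∧ x2))
  [8] ((x1 ∧ x0) ∨ (¬x1 ∨ x1)) ∨ ((¬x1 ∨ ¬x0) ∨ ((F ∨ F) ∧ x2))
  [9] ((x1 ∧ x0) ∨ (¬x1 ∨ x1)) ∨ ((¬x1 ∨ ¬x0) ∨ (F ∧ x2))
  [10] ((x1 ∧ x0) ∨ (¬x1 ∨ x1)) ∨ ((¬x1 ∨ ¬x0) ∨ F)
  [11] ((x1 ∧ x0) ∨ (¬x1 ∨ x1)) ∨ (¬x1 ∨ ¬x0)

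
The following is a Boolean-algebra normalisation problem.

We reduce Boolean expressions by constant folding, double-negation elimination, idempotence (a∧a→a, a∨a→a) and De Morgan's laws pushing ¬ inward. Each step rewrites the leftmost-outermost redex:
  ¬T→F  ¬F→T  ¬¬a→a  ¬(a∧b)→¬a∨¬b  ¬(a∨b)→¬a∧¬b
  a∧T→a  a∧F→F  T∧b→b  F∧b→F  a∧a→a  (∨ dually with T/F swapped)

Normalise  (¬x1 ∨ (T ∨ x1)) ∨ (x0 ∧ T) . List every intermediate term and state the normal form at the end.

  start: (¬x1 ∨ (T ∨ x1)) ∨ (x0 ∧ T)
  →1  (¬x1 ∨ T) ∨ (x0 ∧ T)
  →2  T ∨ (x0 ∧ T)
  →3  T

Answer: normal form = T  (in 3 steps)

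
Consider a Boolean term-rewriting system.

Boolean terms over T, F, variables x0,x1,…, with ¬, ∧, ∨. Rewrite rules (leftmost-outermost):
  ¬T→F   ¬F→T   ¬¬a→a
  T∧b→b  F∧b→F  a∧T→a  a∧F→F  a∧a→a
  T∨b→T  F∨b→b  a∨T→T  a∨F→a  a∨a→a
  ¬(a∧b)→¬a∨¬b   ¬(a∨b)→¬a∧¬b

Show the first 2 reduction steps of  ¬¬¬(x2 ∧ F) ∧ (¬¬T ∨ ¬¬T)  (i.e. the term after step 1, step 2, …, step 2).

Answer: after 2 steps: (¬x2 ∨ ¬F) ∧ (¬¬T ∨ ¬¬T)

Derivation:
  start: ¬¬¬(x2 ∧ F) ∧ (¬¬T ∨ ¬¬T)
  [1] ¬(x2 ∧ F) ∧ (¬¬T ∨ ¬¬T)
  [2] (¬x2 ∨ ¬F) ∧ (¬¬T ∨ ¬¬T)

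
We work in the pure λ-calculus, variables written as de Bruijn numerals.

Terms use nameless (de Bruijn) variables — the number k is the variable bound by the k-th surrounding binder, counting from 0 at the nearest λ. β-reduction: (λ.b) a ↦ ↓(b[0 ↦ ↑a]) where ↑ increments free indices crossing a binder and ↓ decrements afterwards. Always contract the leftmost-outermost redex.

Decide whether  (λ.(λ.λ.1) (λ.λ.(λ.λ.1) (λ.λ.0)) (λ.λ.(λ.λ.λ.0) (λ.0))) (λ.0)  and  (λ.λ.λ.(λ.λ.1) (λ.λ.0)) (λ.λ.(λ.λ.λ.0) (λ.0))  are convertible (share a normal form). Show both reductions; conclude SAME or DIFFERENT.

Answer: SAME — A ⇓ λ.λ.λ.λ.λ.0, B ⇓ λ.λ.λ.λ.λ.0

Derivation:
Term A:
  start: (λ.(λ.λ.1) (λ.λ.(λ.λ.1) (λ.λ.0)) (λ.λ.(λ.λ.λ.0) (λ.0))) (λ.0)
  →1  (λ.λ.1) (λ.λ.(λ.λ.1) (λ.λ.0)) (λ.λ.(λ.λ.λ.0) (λ.0))
  →2  (λ.λ.λ.(λ.λ.1) (λ.λ.0)) (λ.λ.(λ.λ.λ.0) (λ.0))
  →3  λ.λ.(λ.λ.1) (λ.λ.0)
  →4  λ.λ.λ.λ.λ.0

Term B:
  start: (λ.λ.λ.(λ.λ.1) (λ.λ.0)) (λ.λ.(λ.λ.λ.0) (λ.0))
  →1  λ.λ.(λ.λ.1) (λ.λ.0)
  →2  λ.λ.λ.λ.λ.0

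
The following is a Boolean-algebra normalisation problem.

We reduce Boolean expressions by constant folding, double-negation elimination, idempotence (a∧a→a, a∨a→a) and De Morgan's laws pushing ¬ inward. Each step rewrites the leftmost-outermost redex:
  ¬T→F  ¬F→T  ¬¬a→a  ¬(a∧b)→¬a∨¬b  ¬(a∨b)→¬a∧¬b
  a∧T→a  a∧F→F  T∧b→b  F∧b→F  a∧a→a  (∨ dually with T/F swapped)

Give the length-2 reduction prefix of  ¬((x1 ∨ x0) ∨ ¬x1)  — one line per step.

  start: ¬((x1 ∨ x0) ∨ ¬x1)
  [1] ¬(x1 ∨ x0) ∧ ¬¬x1
  [2] (¬x1 ∧ ¬x0) ∧ ¬¬x1

Answer: after 2 steps: (¬x1 ∧ ¬x0) ∧ ¬¬x1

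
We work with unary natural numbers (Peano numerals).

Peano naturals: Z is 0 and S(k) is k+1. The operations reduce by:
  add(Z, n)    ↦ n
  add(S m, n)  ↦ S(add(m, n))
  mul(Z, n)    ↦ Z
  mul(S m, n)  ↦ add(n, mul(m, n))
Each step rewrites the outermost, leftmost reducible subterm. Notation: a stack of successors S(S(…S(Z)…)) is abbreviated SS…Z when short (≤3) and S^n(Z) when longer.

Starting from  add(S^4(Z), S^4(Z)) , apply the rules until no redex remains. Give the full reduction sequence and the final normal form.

Answer: normal form = S^8(Z)  (in 5 steps)

Working:
  start: add(S^4(Z), S^4(Z))
  [1] S(add(SSSZ, S^4(Z)))
  [2] S(S(add(SSZ, S^4(Z))))
  [3] S(S(S(add(SZ, S^4(Z)))))
  [4] S(S(S(S(add(Z, S^4(Z))))))
  [5] S^8(Z)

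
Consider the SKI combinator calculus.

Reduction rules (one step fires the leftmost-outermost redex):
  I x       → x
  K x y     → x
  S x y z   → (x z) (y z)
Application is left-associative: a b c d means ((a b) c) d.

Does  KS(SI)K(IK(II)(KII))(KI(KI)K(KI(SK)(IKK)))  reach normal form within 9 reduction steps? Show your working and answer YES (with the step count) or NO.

  start: KS(SI)K(IK(II)(KII))(KI(KI)K(KI(SK)(IKK)))
  step 1: SK(IK(II)(KII))(KI(KI)K(KI(SK)(IKK)))
  step 2: K(KI(KI)K(KI(SK)(IKK)))(IK(II)(KII)(KI(KI)K(KI(SK)(IKK))))
  step 3: KI(KI)K(KI(SK)(IKK))
  step 4: IK(KI(SK)(IKK))
  step 5: K(KI(SK)(IKK))
  step 6: K(I(IKK))
  step 7: K(IKK)
  step 8: K(KK)

Answer: YES — reaches normal form K(KK) in 8 ≤ 9 steps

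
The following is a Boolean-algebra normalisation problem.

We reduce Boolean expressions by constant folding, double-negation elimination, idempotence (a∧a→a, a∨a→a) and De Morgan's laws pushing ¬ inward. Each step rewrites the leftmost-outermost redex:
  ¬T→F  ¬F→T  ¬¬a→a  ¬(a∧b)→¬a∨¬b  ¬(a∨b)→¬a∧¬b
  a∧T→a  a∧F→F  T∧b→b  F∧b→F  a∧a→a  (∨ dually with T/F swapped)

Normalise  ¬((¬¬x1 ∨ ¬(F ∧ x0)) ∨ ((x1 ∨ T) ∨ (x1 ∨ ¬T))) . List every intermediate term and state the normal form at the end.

Answer: normal form = F  (in 7 steps)

Working:
  start: ¬((¬¬x1 ∨ ¬(F ∧ x0)) ∨ ((x1 ∨ T) ∨ (x1 ∨ ¬T)))
  [1] ¬(¬¬x1 ∨ ¬(F ∧ x0)) ∧ ¬((x1 ∨ T) ∨ (x1 ∨ ¬T))
  [2] (¬¬¬x1 ∧ ¬¬(F ∧ x0)) ∧ ¬((x1 ∨ T) ∨ (x1 ∨ ¬T))
  [3] (¬x1 ∧ ¬¬(F ∧ x0)) ∧ ¬((x1 ∨ T) ∨ (x1 ∨ ¬T))
  [4] (¬x1 ∧ (F ∧ x0)) ∧ ¬((x1 ∨ T) ∨ (x1 ∨ ¬T))
  [5] (¬x1 ∧ F) ∧ ¬((x1 ∨ T) ∨ (x1 ∨ ¬T))
  [6] F ∧ ¬((x1 ∨ T) ∨ (x1 ∨ ¬T))
  [7] F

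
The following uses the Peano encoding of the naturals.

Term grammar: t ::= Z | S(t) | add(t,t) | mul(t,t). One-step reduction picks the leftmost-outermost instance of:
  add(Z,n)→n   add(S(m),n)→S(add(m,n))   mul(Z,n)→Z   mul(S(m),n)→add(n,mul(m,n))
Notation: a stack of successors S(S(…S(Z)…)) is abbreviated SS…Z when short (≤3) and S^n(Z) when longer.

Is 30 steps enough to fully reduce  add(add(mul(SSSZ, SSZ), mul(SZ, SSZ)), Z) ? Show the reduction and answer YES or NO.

Answer: NO — after 30 steps the term is S(S(S(S(S(S(S(add(S(add(Z, mul(Z, SSZ))), Z)))))))), not yet normal

Working:
  start: add(add(mul(SSSZ, SSZ), mul(SZ, SSZ)), Z)
  [1] add(add(add(SSZ, mul(SSZ, SSZ)), mul(SZ, SSZ)), Z)
  [2] add(add(S(add(SZ, mul(SSZ, SSZ))), mul(SZ, SSZ)), Z)
  [3] add(S(add(add(SZ, mul(SSZ, SSZ)), mul(SZ, SSZ))), Z)
  [4] S(add(add(add(SZ, mul(SSZ, SSZ)), mul(SZ, SSZ)), Z))
  [5] S(add(add(S(add(Z, mul(SSZ, SSZ))), mul(SZ, SSZ)), Z))
  [6] S(add(S(add(add(Z, mul(SSZ, SSZ)), mul(SZ, SSZ))), Z))
  [7] S(S(add(add(add(Z, mul(SSZ, SSZ)), mul(SZ, SSZ)), Z)))
  [8] S(S(add(add(mul(SSZ, SSZ), mul(SZ, SSZ)), Z)))
  [9] S(S(add(add(add(SSZ, mul(SZ, SSZ)), mul(SZ, SSZ)), Z)))
  [10] S(S(add(add(S(add(SZ, mul(SZ, SSZ))), mul(SZ, SSZ)), Z)))
  [11] S(S(add(S(add(add(SZ, mul(SZ, SSZ)), mul(SZ, SSZ))), Z)))
  [12] S(S(S(add(add(add(SZ, mul(SZ, SSZ)), mul(SZ, SSZ)), Z))))
  [13] S(S(S(add(add(S(add(Z, mul(SZ, SSZ))), mul(SZ, SSZ)), Z))))
  [14] S(S(S(add(S(add(add(Z, mul(SZ, SSZ)), mul(SZ, SSZ))), Z))))
  [15] S(S(S(S(add(add(add(Z, mul(SZ, SSZ)), mul(SZ, SSZ)), Z)))))
  [16] S(S(S(S(add(add(mul(SZ, SSZ), mul(SZ, SSZ)), Z)))))
  [17] S(S(S(S(add(add(add(SSZ, mul(Z, SSZ)), mul(SZ, SSZ)), Z)))))
  [18] S(S(S(S(add(add(S(add(SZ, mul(Z, SSZ))), mul(SZ, SSZ)), Z)))))
  [19] S(S(S(S(add(S(add(add(SZ, mul(Z, SSZ)), mul(SZ, SSZ))), Z)))))
  [20] S(S(S(S(S(add(add(add(SZ, mul(Z, SSZ)), mul(SZ, SSZ)), Z))))))
  [21] S(S(S(S(S(add(add(S(add(Z, mul(Z, SSZ))), mul(SZ, SSZ)), Z))))))
  [22] S(S(S(S(S(add(S(add(add(Z, mul(Z, SSZ)), mul(SZ, SSZ))), Z))))))
  [23] S(S(S(S(S(S(add(add(add(Z, mul(Z, SSZ)), mul(SZ, SSZ)), Z)))))))
  [24] S(S(S(S(S(S(add(add(mul(Z, SSZ), mul(SZ, SSZ)), Z)))))))
  [25] S(S(S(S(S(S(add(add(Z, mul(SZ, SSZ)), Z)))))))
  [26] S(S(S(S(S(S(add(mul(SZ, SSZ), Z)))))))
  [27] S(S(S(S(S(S(add(add(SSZ, mul(Z, SSZ)), Z)))))))
  [28] S(S(S(S(S(S(add(S(add(SZ, mul(Z, SSZ))), Z)))))))
  [29] S(S(S(S(S(S(S(add(add(SZ, mul(Z, SSZ)), Z))))))))
  [30] S(S(S(S(S(S(S(add(S(add(Z, mul(Z, SSZ))), Z))))))))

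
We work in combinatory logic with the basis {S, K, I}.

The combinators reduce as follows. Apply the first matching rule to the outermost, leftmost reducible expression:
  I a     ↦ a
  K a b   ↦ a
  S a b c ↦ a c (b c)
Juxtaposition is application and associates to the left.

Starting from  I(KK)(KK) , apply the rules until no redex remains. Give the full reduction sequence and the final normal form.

  start: I(KK)(KK)
  →1  KK(KK)
  →2  K

Answer: normal form = K  (in 2 steps)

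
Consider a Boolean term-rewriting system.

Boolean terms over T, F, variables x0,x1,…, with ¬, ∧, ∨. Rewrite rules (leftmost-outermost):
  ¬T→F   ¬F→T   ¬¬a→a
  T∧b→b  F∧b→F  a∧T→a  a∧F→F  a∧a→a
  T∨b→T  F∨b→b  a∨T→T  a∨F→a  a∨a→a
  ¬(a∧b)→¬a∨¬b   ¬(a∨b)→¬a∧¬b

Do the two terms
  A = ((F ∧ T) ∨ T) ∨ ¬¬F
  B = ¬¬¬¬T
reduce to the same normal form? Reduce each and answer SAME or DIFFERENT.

Term A:
  start: ((F ∧ T) ∨ T) ∨ ¬¬F
  step 1: T ∨ ¬¬F
  step 2: T

Term B:
  start: ¬¬¬¬T
  step 1: ¬¬T
  step 2: T

Answer: SAME — A ⇓ T, B ⇓ T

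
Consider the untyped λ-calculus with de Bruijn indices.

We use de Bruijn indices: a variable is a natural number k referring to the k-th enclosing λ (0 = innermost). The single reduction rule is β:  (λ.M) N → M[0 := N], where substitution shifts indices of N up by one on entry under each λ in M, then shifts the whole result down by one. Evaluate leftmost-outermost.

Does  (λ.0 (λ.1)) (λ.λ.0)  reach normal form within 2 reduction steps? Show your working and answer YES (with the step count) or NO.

Answer: YES — reaches normal form λ.0 in 2 ≤ 2 steps

Derivation:
  start: (λ.0 (λ.1)) (λ.λ.0)
  step 1: (λ.λ.0) (λ.λ.λ.0)
  step 2: λ.0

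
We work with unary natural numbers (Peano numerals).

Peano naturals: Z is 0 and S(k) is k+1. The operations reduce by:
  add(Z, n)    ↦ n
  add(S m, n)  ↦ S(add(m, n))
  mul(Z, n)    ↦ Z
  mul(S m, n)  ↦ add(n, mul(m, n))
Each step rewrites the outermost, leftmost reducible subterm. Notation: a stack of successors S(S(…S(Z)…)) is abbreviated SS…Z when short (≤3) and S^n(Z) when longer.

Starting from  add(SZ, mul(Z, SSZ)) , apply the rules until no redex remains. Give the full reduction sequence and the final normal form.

Answer: normal form = SZ  (in 3 steps)

Derivation:
  start: add(SZ, mul(Z, SSZ))
  [1] S(add(Z, mul(Z, SSZ)))
  [2] S(mul(Z, SSZ))
  [3] SZ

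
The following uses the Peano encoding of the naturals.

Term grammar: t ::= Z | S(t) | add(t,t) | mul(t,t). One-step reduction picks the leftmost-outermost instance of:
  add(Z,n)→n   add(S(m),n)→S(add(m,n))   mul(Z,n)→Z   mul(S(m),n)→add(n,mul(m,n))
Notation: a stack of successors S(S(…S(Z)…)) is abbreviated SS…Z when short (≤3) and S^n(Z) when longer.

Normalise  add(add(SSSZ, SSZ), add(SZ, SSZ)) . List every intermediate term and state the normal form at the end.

Answer: normal form = S^8(Z)  (in 12 steps)

Working:
  start: add(add(SSSZ, SSZ), add(SZ, SSZ))
  step 1: add(S(add(SSZ, SSZ)), add(SZ, SSZ))
  step 2: S(add(add(SSZ, SSZ), add(SZ, SSZ)))
  step 3: S(add(S(add(SZ, SSZ)), add(SZ, SSZ)))
  step 4: S(S(add(add(SZ, SSZ), add(SZ, SSZ))))
  step 5: S(S(add(S(add(Z, SSZ)), add(SZ, SSZ))))
  step 6: S(S(S(add(add(Z, SSZ), add(SZ, SSZ)))))
  step 7: S(S(S(add(SSZ, add(SZ, SSZ)))))
  step 8: S(S(S(S(add(SZ, add(SZ, SSZ))))))
  step 9: S(S(S(S(S(add(Z, add(SZ, SSZ)))))))
  step 10: S(S(S(S(S(add(SZ, SSZ))))))
  step 11: S(S(S(S(S(S(add(Z, SSZ)))))))
  step 12: S^8(Z)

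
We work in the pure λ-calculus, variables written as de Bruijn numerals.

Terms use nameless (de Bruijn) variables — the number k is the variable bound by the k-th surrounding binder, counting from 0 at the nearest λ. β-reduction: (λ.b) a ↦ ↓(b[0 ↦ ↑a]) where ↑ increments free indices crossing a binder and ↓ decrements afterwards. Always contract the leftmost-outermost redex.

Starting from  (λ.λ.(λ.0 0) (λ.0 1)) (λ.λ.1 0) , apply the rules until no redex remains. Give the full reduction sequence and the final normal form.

Answer: normal form = λ.0 0  (in 4 steps)

Derivation:
  start: (λ.λ.(λ.0 0) (λ.0 1)) (λ.λ.1 0)
  step 1: λ.(λ.0 0) (λ.0 1)
  step 2: λ.(λ.0 1) (λ.0 1)
  step 3: λ.(λ.0 1) 0
  step 4: λ.0 0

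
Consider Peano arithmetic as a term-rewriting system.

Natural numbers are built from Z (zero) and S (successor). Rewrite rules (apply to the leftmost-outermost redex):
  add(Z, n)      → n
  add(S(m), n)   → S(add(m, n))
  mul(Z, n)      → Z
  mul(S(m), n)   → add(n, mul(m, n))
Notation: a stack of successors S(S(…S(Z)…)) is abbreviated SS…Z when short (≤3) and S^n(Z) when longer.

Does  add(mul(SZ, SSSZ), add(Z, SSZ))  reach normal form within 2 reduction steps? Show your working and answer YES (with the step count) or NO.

Answer: NO — after 2 steps the term is add(S(add(SSZ, mul(Z, SSSZ))), add(Z, SSZ)), not yet normal

Derivation:
  start: add(mul(SZ, SSSZ), add(Z, SSZ))
  →1  add(add(SSSZ, mul(Z, SSSZ)), add(Z, SSZ))
  →2  add(S(add(SSZ, mul(Z, SSSZ))), add(Z, SSZ))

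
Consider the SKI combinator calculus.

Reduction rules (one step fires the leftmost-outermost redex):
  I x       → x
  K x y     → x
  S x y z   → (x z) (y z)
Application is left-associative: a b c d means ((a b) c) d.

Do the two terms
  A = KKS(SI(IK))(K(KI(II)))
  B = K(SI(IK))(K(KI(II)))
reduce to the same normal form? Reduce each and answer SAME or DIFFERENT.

Term A:
  start: KKS(SI(IK))(K(KI(II)))
  [1] K(SI(IK))(K(KI(II)))
  [2] SI(IK)
  [3] SIK

Term B:
  start: K(SI(IK))(K(KI(II)))
  [1] SI(IK)
  [2] SIK

Answer: SAME — A ⇓ SIK, B ⇓ SIK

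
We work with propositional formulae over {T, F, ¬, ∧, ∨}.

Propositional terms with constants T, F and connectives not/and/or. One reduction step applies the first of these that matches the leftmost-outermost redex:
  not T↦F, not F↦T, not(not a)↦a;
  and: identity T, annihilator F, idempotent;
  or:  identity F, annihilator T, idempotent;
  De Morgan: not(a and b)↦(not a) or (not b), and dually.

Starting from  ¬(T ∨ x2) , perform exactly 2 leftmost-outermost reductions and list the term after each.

  start: ¬(T ∨ x2)
  →1  ¬T ∧ ¬x2
  →2  F ∧ ¬x2

Answer: after 2 steps: F ∧ ¬x2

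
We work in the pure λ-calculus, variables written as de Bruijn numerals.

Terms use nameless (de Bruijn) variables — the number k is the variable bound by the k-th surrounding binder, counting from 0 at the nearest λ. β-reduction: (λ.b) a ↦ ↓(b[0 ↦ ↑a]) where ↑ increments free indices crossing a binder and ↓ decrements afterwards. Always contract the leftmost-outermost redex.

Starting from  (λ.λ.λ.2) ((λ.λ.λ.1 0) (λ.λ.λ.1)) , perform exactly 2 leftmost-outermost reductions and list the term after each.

Answer: after 2 steps: λ.λ.λ.λ.1 0

Working:
  start: (λ.λ.λ.2) ((λ.λ.λ.1 0) (λ.λ.λ.1))
  [1] λ.λ.(λ.λ.λ.1 0) (λ.λ.λ.1)
  [2] λ.λ.λ.λ.1 0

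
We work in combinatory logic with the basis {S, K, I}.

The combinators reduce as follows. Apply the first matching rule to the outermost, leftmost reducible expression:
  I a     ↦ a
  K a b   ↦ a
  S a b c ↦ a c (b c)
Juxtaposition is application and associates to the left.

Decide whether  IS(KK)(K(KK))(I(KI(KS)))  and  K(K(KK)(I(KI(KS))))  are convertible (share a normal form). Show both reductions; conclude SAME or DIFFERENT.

Answer: SAME — A ⇓ K(KK), B ⇓ K(KK)

Derivation:
Term A:
  start: IS(KK)(K(KK))(I(KI(KS)))
  [1] S(KK)(K(KK))(I(KI(KS)))
  [2] KK(I(KI(KS)))(K(KK)(I(KI(KS))))
  [3] K(K(KK)(I(KI(KS))))
  [4] K(KK)

Term B:
  start: K(K(KK)(I(KI(KS))))
  [1] K(KK)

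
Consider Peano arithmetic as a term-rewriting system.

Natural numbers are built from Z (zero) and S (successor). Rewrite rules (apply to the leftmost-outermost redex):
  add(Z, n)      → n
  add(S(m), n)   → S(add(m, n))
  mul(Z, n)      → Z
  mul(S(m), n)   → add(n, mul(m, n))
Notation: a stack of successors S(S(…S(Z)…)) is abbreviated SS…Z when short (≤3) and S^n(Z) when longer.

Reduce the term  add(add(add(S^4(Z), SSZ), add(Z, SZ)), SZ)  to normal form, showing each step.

  start: add(add(add(S^4(Z), SSZ), add(Z, SZ)), SZ)
  →1  add(add(S(add(SSSZ, SSZ)), add(Z, SZ)), SZ)
  →2  add(S(add(add(SSSZ, SSZ), add(Z, SZ))), SZ)
  →3  S(add(add(add(SSSZ, SSZ), add(Z, SZ)), SZ))
  →4  S(add(add(S(add(SSZ, SSZ)), add(Z, SZ)), SZ))
  →5  S(add(S(add(add(SSZ, SSZ), add(Z, SZ))), SZ))
  →6  S(S(add(add(add(SSZ, SSZ), add(Z, SZ)), SZ)))
  →7  S(S(add(add(S(add(SZ, SSZ)), add(Z, SZ)), SZ)))
  →8  S(S(add(S(add(add(SZ, SSZ), add(Z, SZ))), SZ)))
  →9  S(S(S(add(add(add(SZ, SSZ), add(Z, SZ)), SZ))))
  →10  S(S(S(add(add(S(add(Z, SSZ)), add(Z, SZ)), SZ))))
  →11  S(S(S(add(S(add(add(Z, SSZ), add(Z, SZ))), SZ))))
  →12  S(S(S(S(add(add(add(Z, SSZ), add(Z, SZ)), SZ)))))
  →13  S(S(S(S(add(add(SSZ, add(Z, SZ)), SZ)))))
  →14  S(S(S(S(add(S(add(SZ, add(Z, SZ))), SZ)))))
  →15  S(S(S(S(S(add(add(SZ, add(Z, SZ)), SZ))))))
  →16  S(S(S(S(S(add(S(add(Z, add(Z, SZ))), SZ))))))
  →17  S(S(S(S(S(S(add(add(Z, add(Z, SZ)), SZ)))))))
  →18  S(S(S(S(S(S(add(add(Z, SZ), SZ)))))))
  →19  S(S(S(S(S(S(add(SZ, SZ)))))))
  →20  S(S(S(S(S(S(S(add(Z, SZ))))))))
  →21  S^8(Z)

Answer: normal form = S^8(Z)  (in 21 steps)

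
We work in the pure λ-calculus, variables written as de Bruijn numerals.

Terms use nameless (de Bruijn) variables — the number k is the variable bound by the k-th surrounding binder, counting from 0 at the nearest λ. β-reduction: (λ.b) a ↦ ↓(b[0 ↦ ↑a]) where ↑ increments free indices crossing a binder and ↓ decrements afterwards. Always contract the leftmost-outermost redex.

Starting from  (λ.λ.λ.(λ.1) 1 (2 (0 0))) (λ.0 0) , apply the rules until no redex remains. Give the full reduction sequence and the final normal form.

Answer: normal form = λ.λ.0 (0 0 (0 0))  (in 3 steps)

Reduction:
  start: (λ.λ.λ.(λ.1) 1 (2 (0 0))) (λ.0 0)
  →1  λ.λ.(λ.1) 1 ((λ.0 0) (0 0))
  →2  λ.λ.0 ((λ.0 0) (0 0))
  →3  λ.λ.0 (0 0 (0 0))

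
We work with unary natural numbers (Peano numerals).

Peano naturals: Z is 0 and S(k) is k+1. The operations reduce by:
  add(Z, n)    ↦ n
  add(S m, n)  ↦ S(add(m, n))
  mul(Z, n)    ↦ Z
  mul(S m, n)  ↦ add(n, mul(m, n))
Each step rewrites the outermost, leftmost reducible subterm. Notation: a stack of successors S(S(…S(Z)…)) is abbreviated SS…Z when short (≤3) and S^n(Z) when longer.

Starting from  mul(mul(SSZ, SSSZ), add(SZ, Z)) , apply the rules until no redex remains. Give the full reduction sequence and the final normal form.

Answer: normal form = S^6(Z)  (in 42 steps)

Working:
  start: mul(mul(SSZ, SSSZ), add(SZ, Z))
  step 1: mul(add(SSSZ, mul(SZ, SSSZ)), add(SZ, Z))
  step 2: mul(S(add(SSZ, mul(SZ, SSSZ))), add(SZ, Z))
  step 3: add(add(SZ, Z), mul(add(SSZ, mul(SZ, SSSZ)), add(SZ, Z)))
  step 4: add(S(add(Z, Z)), mul(add(SSZ, mul(SZ, SSSZ)), add(SZ, Z)))
  step 5: S(add(add(Z, Z), mul(add(SSZ, mul(SZ, SSSZ)), add(SZ, Z))))
  step 6: S(add(Z, mul(add(SSZ, mul(SZ, SSSZ)), add(SZ, Z))))
  step 7: S(mul(add(SSZ, mul(SZ, SSSZ)), add(SZ, Z)))
  step 8: S(mul(S(add(SZ, mul(SZ, SSSZ))), add(SZ, Z)))
  step 9: S(add(add(SZ, Z), mul(add(SZ, mul(SZ, SSSZ)), add(SZ, Z))))
  step 10: S(add(S(add(Z, Z)), mul(add(SZ, mul(SZ, SSSZ)), add(SZ, Z))))
  step 11: S(S(add(add(Z, Z), mul(add(SZ, mul(SZ, SSSZ)), add(SZ, Z)))))
  step 12: S(S(add(Z, mul(add(SZ, mul(SZ, SSSZ)), add(SZ, Z)))))
  step 13: S(S(mul(add(SZ, mul(SZ, SSSZ)), add(SZ, Z))))
  step 14: S(S(mul(S(add(Z, mul(SZ, SSSZ))), add(SZ, Z))))
  step 15: S(S(add(add(SZ, Z), mul(add(Z, mul(SZ, SSSZ)), add(SZ, Z)))))
  step 16: S(S(add(S(add(Z, Z)), mul(add(Z, mul(SZ, SSSZ)), add(SZ, Z)))))
  step 17: S(S(S(add(add(Z, Z), mul(add(Z, mul(SZ, SSSZ)), add(SZ, Z))))))
  step 18: S(S(S(add(Z, mul(add(Z, mul(SZ, SSSZ)), add(SZ, Z))))))
  step 19: S(S(S(mul(add(Z, mul(SZ, SSSZ)), add(SZ, Z)))))
  step 20: S(S(S(mul(mul(SZ, SSSZ), add(SZ, Z)))))
  step 21: S(S(S(mul(add(SSSZ, mul(Z, SSSZ)), add(SZ, Z)))))
  step 22: S(S(S(mul(S(add(SSZ, mul(Z, SSSZ))), add(SZ, Z)))))
  step 23: S(S(S(add(add(SZ, Z), mul(add(SSZ, mul(Z, SSSZ)), add(SZ, Z))))))
  step 24: S(S(S(add(S(add(Z, Z)), mul(add(SSZ, mul(Z, SSSZ)), add(SZ, Z))))))
  step 25: S(S(S(S(add(add(Z, Z), mul(add(SSZ, mul(Z, SSSZ)), add(SZ, Z)))))))
  step 26: S(S(S(S(add(Z, mul(add(SSZ, mul(Z, SSSZ)), add(SZ, Z)))))))
  step 27: S(S(S(S(mul(add(SSZ, mul(Z, SSSZ)), add(SZ, Z))))))
  step 28: S(S(S(S(mul(S(add(SZ, mul(Z, SSSZ))), add(SZ, Z))))))
  step 29: S(S(S(S(add(add(SZ, Z), mul(add(SZ, mul(Z, SSSZ)), add(SZ, Z)))))))
  step 30: S(S(S(S(add(S(add(Z, Z)), mul(add(SZ, mul(Z, SSSZ)), add(SZ, Z)))))))
  step 31: S(S(S(S(S(add(add(Z, Z), mul(add(SZ, mul(Z, SSSZ)), add(SZ, Z))))))))
  step 32: S(S(S(S(S(add(Z, mul(add(SZ, mul(Z, SSSZ)), add(SZ, Z))))))))
  step 33: S(S(S(S(S(mul(add(SZ, mul(Z, SSSZ)), add(SZ, Z)))))))
  step 34: S(S(S(S(S(mul(S(add(Z, mul(Z, SSSZ))), add(SZ, Z)))))))
  step 35: S(S(S(S(S(add(add(SZ, Z), mul(add(Z, mul(Z, SSSZ)), add(SZ, Z))))))))
  step 36: S(S(S(S(S(add(S(add(Z, Z)), mul(add(Z, mul(Z, SSSZ)), add(SZ, Z))))))))
  step 37: S(S(S(S(S(S(add(add(Z, Z), mul(add(Z, mul(Z, SSSZ)), add(SZ, Z)))))))))
  step 38: S(S(S(S(S(S(add(Z, mul(add(Z, mul(Z, SSSZ)), add(SZ, Z)))))))))
  step 39: S(S(S(S(S(S(mul(add(Z, mul(Z, SSSZ)), add(SZ, Z))))))))
  step 40: S(S(S(S(S(S(mul(mul(Z, SSSZ), add(SZ, Z))))))))
  step 41: S(S(S(S(S(S(mul(Z, add(SZ, Z))))))))
  step 42: S^6(Z)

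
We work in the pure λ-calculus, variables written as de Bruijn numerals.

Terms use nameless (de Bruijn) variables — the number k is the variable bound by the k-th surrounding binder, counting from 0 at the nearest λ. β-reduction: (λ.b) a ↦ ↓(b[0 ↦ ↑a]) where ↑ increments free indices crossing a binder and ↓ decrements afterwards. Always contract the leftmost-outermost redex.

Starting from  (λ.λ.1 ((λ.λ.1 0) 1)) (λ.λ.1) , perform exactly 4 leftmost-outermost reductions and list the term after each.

Answer: after 4 steps: λ.λ.λ.λ.1

Derivation:
  start: (λ.λ.1 ((λ.λ.1 0) 1)) (λ.λ.1)
  →1  λ.(λ.λ.1) ((λ.λ.1 0) (λ.λ.1))
  →2  λ.λ.(λ.λ.1 0) (λ.λ.1)
  →3  λ.λ.λ.(λ.λ.1) 0
  →4  λ.λ.λ.λ.1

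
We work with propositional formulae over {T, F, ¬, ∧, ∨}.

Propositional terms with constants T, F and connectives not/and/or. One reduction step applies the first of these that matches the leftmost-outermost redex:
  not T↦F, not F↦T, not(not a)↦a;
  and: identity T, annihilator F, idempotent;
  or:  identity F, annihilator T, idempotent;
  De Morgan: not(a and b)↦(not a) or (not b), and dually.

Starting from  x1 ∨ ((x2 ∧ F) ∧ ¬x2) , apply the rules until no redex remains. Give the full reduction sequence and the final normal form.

Answer: normal form = x1  (in 3 steps)

Derivation:
  start: x1 ∨ ((x2 ∧ F) ∧ ¬x2)
  →1  x1 ∨ (F ∧ ¬x2)
  →2  x1 ∨ F
  →3  x1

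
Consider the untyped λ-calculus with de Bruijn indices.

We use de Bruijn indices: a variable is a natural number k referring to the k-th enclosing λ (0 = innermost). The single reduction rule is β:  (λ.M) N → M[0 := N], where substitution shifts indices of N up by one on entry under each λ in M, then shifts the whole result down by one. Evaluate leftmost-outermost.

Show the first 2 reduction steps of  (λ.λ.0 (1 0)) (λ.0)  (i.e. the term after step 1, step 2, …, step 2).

  start: (λ.λ.0 (1 0)) (λ.0)
  →1  λ.0 ((λ.0) 0)
  →2  λ.0 0

Answer: after 2 steps: λ.0 0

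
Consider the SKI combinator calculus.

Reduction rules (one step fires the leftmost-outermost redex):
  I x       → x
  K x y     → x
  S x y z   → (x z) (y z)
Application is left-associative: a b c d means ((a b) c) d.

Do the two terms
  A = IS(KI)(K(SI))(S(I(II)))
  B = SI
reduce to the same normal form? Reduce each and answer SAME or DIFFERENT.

Answer: SAME — A ⇓ SI, B ⇓ SI

Reduction:
Term A:
  start: IS(KI)(K(SI))(S(I(II)))
  →1  S(KI)(K(SI))(S(I(II)))
  →2  KI(S(I(II)))(K(SI)(S(I(II))))
  →3  I(K(SI)(S(I(II))))
  →4  K(SI)(S(I(II)))
  →5  SI

Term B:
  start: SI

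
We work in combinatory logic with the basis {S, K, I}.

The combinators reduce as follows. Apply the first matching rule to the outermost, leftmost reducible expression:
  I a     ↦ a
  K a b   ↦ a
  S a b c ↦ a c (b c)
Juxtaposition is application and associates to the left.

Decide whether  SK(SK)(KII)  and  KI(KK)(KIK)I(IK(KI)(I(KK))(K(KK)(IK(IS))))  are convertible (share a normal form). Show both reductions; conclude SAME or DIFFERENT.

Answer: SAME — A ⇓ I, B ⇓ I

Working:
Term A:
  start: SK(SK)(KII)
  [1] K(KII)(SK(KII))
  [2] KII
  [3] I

Term B:
  start: KI(KK)(KIK)I(IK(KI)(I(KK))(K(KK)(IK(IS))))
  [1] I(KIK)I(IK(KI)(I(KK))(K(KK)(IK(IS))))
  [2] KIKI(IK(KI)(I(KK))(K(KK)(IK(IS))))
  [3] II(IK(KI)(I(KK))(K(KK)(IK(IS))))
  [4] I(IK(KI)(I(KK))(K(KK)(IK(IS))))
  [5] IK(KI)(I(KK))(K(KK)(IK(IS)))
  [6] K(KI)(I(KK))(K(KK)(IK(IS)))
  [7] KI(K(KK)(IK(IS)))
  [8] I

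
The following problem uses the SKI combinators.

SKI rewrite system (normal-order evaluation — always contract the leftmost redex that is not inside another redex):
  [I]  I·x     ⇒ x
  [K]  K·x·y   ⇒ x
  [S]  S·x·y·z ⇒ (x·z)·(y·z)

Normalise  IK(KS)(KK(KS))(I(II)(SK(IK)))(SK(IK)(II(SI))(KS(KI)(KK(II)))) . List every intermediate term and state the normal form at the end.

  start: IK(KS)(KK(KS))(I(II)(SK(IK)))(SK(IK)(II(SI))(KS(KI)(KK(II))))
  →1  K(KS)(KK(KS))(I(II)(SK(IK)))(SK(IK)(II(SI))(KS(KI)(KK(II))))
  →2  KS(I(II)(SK(IK)))(SK(IK)(II(SI))(KS(KI)(KK(II))))
  →3  S(SK(IK)(II(SI))(KS(KI)(KK(II))))
  →4  S(K(II(SI))(IK(II(SI)))(KS(KI)(KK(II))))
  →5  S(II(SI)(KS(KI)(KK(II))))
  →6  S(I(SI)(KS(KI)(KK(II))))
  →7  S(SI(KS(KI)(KK(II))))
  →8  S(SI(S(KK(II))))
  →9  S(SI(SK))

Answer: normal form = S(SI(SK))  (in 9 steps)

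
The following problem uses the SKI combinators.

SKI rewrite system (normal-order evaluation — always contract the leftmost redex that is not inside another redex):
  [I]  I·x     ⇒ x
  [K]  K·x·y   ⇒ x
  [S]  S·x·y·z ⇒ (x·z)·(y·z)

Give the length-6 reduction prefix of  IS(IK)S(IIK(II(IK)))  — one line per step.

Answer: after 6 steps: K(II(IK))

Derivation:
  start: IS(IK)S(IIK(II(IK)))
  step 1: S(IK)S(IIK(II(IK)))
  step 2: IK(IIK(II(IK)))(S(IIK(II(IK))))
  step 3: K(IIK(II(IK)))(S(IIK(II(IK))))
  step 4: IIK(II(IK))
  step 5: IK(II(IK))
  step 6: K(II(IK))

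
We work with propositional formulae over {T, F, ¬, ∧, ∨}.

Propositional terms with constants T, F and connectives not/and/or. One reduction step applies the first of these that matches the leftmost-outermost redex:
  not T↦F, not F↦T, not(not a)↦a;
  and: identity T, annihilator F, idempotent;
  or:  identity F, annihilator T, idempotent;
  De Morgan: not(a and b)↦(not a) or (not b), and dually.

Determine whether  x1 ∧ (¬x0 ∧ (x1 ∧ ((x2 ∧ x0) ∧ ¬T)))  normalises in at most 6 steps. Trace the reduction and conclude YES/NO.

Answer: YES — reaches normal form F in 5 ≤ 6 steps

Derivation:
  start: x1 ∧ (¬x0 ∧ (x1 ∧ ((x2 ∧ x0) ∧ ¬T)))
  step 1: x1 ∧ (¬x0 ∧ (x1 ∧ ((x2 ∧ x0) ∧ F)))
  step 2: x1 ∧ (¬x0 ∧ (x1 ∧ F))
  step 3: x1 ∧ (¬x0 ∧ F)
  step 4: x1 ∧ F
  step 5: F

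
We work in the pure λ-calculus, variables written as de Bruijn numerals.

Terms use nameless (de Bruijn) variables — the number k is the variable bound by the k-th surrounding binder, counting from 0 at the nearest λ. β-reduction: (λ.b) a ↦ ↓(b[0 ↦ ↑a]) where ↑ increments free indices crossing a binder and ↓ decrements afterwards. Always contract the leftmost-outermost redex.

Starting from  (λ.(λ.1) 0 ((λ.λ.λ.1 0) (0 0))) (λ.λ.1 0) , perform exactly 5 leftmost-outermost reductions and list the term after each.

  start: (λ.(λ.1) 0 ((λ.λ.λ.1 0) (0 0))) (λ.λ.1 0)
  step 1: (λ.λ.λ.1 0) (λ.λ.1 0) ((λ.λ.λ.1 0) ((λ.λ.1 0) (λ.λ.1 0)))
  step 2: (λ.λ.1 0) ((λ.λ.λ.1 0) ((λ.λ.1 0) (λ.λ.1 0)))
  step 3: λ.(λ.λ.λ.1 0) ((λ.λ.1 0) (λ.λ.1 0)) 0
  step 4: λ.(λ.λ.1 0) 0
  step 5: λ.λ.1 0

Answer: after 5 steps: λ.λ.1 0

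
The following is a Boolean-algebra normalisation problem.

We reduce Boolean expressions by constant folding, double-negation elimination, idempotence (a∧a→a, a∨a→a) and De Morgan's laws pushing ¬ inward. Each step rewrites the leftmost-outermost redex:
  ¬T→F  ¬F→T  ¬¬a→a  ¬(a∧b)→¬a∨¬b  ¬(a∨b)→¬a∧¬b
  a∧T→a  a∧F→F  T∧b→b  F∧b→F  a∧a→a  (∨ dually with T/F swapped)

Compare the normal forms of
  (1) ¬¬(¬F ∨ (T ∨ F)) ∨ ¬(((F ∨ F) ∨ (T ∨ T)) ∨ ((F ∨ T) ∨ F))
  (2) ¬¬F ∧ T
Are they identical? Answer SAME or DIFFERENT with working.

Answer: DIFFERENT — A ⇓ T, B ⇓ F

Working:
Term A:
  start: ¬¬(¬F ∨ (T ∨ F)) ∨ ¬(((F ∨ F) ∨ (T ∨ T)) ∨ ((F ∨ T) ∨ F))
  →1  (¬F ∨ (T ∨ F)) ∨ ¬(((F ∨ F) ∨ (T ∨ T)) ∨ ((F ∨ T) ∨ F))
  →2  (T ∨ (T ∨ F)) ∨ ¬(((F ∨ F) ∨ (T ∨ T)) ∨ ((F ∨ T) ∨ F))
  →3  T ∨ ¬(((F ∨ F) ∨ (T ∨ T)) ∨ ((F ∨ T) ∨ F))
  →4  T

Term B:
  start: ¬¬F ∧ T
  →1  ¬¬F
  →2  F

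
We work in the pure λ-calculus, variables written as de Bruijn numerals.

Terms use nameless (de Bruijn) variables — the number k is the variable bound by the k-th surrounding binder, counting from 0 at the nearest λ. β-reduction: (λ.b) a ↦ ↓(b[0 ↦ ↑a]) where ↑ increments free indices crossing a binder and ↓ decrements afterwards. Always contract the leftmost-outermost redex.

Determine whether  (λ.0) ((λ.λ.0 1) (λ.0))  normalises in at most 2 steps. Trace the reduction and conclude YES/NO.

  start: (λ.0) ((λ.λ.0 1) (λ.0))
  →1  (λ.λ.0 1) (λ.0)
  →2  λ.0 (λ.0)

Answer: YES — reaches normal form λ.0 (λ.0) in 2 ≤ 2 steps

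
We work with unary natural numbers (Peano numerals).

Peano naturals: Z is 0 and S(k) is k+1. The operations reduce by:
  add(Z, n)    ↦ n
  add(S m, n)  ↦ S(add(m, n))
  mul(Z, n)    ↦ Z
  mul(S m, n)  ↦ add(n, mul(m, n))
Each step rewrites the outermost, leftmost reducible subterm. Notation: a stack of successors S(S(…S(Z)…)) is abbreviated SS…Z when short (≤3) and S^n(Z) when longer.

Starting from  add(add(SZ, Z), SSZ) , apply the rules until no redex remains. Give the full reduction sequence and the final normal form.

  start: add(add(SZ, Z), SSZ)
  →1  add(S(add(Z, Z)), SSZ)
  →2  S(add(add(Z, Z), SSZ))
  →3  S(add(Z, SSZ))
  →4  SSSZ

Answer: normal form = SSSZ  (in 4 steps)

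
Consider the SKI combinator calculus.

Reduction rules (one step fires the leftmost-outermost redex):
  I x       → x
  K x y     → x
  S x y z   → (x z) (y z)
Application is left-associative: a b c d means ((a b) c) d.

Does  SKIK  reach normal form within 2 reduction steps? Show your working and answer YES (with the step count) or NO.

  start: SKIK
  step 1: KK(IK)
  step 2: K

Answer: YES — reaches normal form K in 2 ≤ 2 steps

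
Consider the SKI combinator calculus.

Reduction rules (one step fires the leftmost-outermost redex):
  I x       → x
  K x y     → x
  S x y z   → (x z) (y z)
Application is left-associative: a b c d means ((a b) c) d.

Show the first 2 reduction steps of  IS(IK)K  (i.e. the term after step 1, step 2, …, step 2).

  start: IS(IK)K
  [1] S(IK)K
  [2] SKK

Answer: after 2 steps: SKK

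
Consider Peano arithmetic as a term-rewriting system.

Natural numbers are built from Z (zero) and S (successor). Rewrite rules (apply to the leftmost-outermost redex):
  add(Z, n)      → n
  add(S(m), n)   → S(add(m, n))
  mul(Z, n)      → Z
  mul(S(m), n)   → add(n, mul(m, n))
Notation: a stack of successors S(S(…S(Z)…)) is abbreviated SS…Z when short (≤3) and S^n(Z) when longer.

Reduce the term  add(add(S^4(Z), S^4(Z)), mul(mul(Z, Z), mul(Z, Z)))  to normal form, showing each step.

  start: add(add(S^4(Z), S^4(Z)), mul(mul(Z, Z), mul(Z, Z)))
  [1] add(S(add(SSSZ, S^4(Z))), mul(mul(Z, Z), mul(Z, Z)))
  [2] S(add(add(SSSZ, S^4(Z)), mul(mul(Z, Z), mul(Z, Z))))
  [3] S(add(S(add(SSZ, S^4(Z))), mul(mul(Z, Z), mul(Z, Z))))
  [4] S(S(add(add(SSZ, S^4(Z)), mul(mul(Z, Z), mul(Z, Z)))))
  [5] S(S(add(S(add(SZ, S^4(Z))), mul(mul(Z, Z), mul(Z, Z)))))
  [6] S(S(S(add(add(SZ, S^4(Z)), mul(mul(Z, Z), mul(Z, Z))))))
  [7] S(S(S(add(S(add(Z, S^4(Z))), mul(mul(Z, Z), mul(Z, Z))))))
  [8] S(S(S(S(add(add(Z, S^4(Z)), mul(mul(Z, Z), mul(Z, Z)))))))
  [9] S(S(S(S(add(S^4(Z), mul(mul(Z, Z), mul(Z, Z)))))))
  [10] S(S(S(S(S(add(SSSZ, mul(mul(Z, Z), mul(Z, Z))))))))
  [11] S(S(S(S(S(S(add(SSZ, mul(mul(Z, Z), mul(Z, Z)))))))))
  [12] S(S(S(S(S(S(S(add(SZ, mul(mul(Z, Z), mul(Z, Z))))))))))
  [13] S(S(S(S(S(S(S(S(add(Z, mul(mul(Z, Z), mul(Z, Z)))))))))))
  [14] S(S(S(S(S(S(S(S(mul(mul(Z, Z), mul(Z, Z))))))))))
  [15] S(S(S(S(S(S(S(S(mul(Z, mul(Z, Z))))))))))
  [16] S^8(Z)

Answer: normal form = S^8(Z)  (in 16 steps)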